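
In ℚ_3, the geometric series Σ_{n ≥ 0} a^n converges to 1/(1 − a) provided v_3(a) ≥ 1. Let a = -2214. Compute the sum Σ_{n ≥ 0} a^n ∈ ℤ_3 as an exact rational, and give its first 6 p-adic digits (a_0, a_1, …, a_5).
Σ a^n = 1/(1 − a) = 1/2215;  first 6 digits = (1, 0, 0, 2, 2, 2)

v_3(a) = 3 ≥ 1, so the series converges in ℤ_3 to 1/(1 − a) = 1/(1 − (-2214)) = 1/2215. Expand this rational in ℤ_3: compute digits iteratively via d_i = x_i mod 3, x_{i+1} = (x_i − d_i)/3. The first 6 digits are (1, 0, 0, 2, 2, 2).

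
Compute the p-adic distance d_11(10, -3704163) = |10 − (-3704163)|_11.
d_11(10, -3704163) = 1/161051

Step 1 — x − y = 10 − (-3704163) = 3704173. Step 2 — v_11(3704173) = 5 (factor: 3704173 = (11^5 · 23); the sign does not affect v_p). Step 3 — |x − y|_11 = 11^{-5} = 1/161051.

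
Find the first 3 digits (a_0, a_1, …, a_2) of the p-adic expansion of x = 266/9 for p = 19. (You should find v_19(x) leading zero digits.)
(a_0, …, a_2) = (0, 10, 8)

v_19(266/9) = 1, so a_0 = ... = a_0 = 0. Factor out: x = 19^1 · u with u = 14/9 a unit in ℤ_19. Expand u iteratively via a_{v+i} = u_i mod 19, u_{i+1} = (u_i − a_{v+i})/19:
  u_0 = 14/9;  a_1 = 10;  u_1 = (u_0 − 10)/19 = -4/9
  u_1 = -4/9;  a_2 = 8;  u_2 = (u_1 − 8)/19 = -4/9
Digits: (0, 10, 8).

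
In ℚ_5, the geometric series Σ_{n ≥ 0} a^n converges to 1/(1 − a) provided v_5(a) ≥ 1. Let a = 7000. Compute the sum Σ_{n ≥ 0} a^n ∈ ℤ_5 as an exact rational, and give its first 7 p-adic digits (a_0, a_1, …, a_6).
Σ a^n = 1/(1 − a) = -1/6999;  first 7 digits = (1, 0, 0, 1, 1, 2, 1)

v_5(a) = 3 ≥ 1, so the series converges in ℤ_5 to 1/(1 − a) = 1/(1 − 7000) = -1/6999. Expand this rational in ℤ_5: compute digits iteratively via d_i = x_i mod 5, x_{i+1} = (x_i − d_i)/5. The first 7 digits are (1, 0, 0, 1, 1, 2, 1).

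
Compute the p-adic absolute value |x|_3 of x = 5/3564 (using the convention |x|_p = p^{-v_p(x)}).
|5/3564|_3 = 81

Step 1 — compute v_3(x) by factoring powers of 3 out of the numerator and denominator: v_3(5/3564) = -4. Step 2 — apply |x|_p = p^{-v_p(x)} = 3^{4} = 81.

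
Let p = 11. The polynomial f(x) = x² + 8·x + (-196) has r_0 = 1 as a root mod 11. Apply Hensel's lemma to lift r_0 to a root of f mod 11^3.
r_2 = 782 (mod 1331)

Hensel: r_{i+1} = r_i − f(r_i)·(f′(r_i))^{-1} mod 11^{i+2}, f′(x) = 2x + 8. Iterate:
  r_0 = 1 (mod 11)
  r_1 = 56 (mod 121)
  r_2 = 782 (mod 1331)
Final: r = 782 satisfies f(r) ≡ 0 mod 11^3.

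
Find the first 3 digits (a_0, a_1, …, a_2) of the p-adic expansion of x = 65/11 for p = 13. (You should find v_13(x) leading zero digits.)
(a_0, …, a_2) = (0, 4, 8)

v_13(65/11) = 1, so a_0 = ... = a_0 = 0. Factor out: x = 13^1 · u with u = 5/11 a unit in ℤ_13. Expand u iteratively via a_{v+i} = u_i mod 13, u_{i+1} = (u_i − a_{v+i})/13:
  u_0 = 5/11;  a_1 = 4;  u_1 = (u_0 − 4)/13 = -3/11
  u_1 = -3/11;  a_2 = 8;  u_2 = (u_1 − 8)/13 = -7/11
Digits: (0, 4, 8).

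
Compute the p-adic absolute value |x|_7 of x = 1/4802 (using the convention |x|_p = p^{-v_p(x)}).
|1/4802|_7 = 2401

Step 1 — compute v_7(x) by factoring powers of 7 out of the numerator and denominator: v_7(1/4802) = -4. Step 2 — apply |x|_p = p^{-v_p(x)} = 7^{4} = 2401.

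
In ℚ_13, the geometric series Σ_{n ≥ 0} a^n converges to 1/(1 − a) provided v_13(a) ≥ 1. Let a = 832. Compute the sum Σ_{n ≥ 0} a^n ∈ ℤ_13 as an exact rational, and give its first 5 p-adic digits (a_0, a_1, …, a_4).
Σ a^n = 1/(1 − a) = -1/831;  first 5 digits = (1, 12, 5, 2, 1)

v_13(a) = 1 ≥ 1, so the series converges in ℤ_13 to 1/(1 − a) = 1/(1 − 832) = -1/831. Expand this rational in ℤ_13: compute digits iteratively via d_i = x_i mod 13, x_{i+1} = (x_i − d_i)/13. The first 5 digits are (1, 12, 5, 2, 1).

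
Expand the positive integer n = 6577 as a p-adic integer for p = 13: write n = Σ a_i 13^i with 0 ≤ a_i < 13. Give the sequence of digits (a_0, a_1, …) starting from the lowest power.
(a_0, a_1, …) = (12, 11, 12, 2)

Repeated division by 13 gives the digits low-to-high: 6577 = 12 + 11·13^1 + 12·13^2 + 2·13^3. Digit sequence: (12, 11, 12, 2).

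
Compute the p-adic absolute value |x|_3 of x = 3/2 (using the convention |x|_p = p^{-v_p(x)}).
|3/2|_3 = 1/3

Step 1 — compute v_3(x) by factoring powers of 3 out of the numerator and denominator: v_3(3/2) = 1. Step 2 — apply |x|_p = p^{-v_p(x)} = 3^{-1} = 1/3.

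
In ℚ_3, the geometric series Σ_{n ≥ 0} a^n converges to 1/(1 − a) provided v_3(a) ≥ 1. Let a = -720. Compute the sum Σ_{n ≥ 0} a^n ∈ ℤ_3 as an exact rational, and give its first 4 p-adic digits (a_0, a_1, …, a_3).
Σ a^n = 1/(1 − a) = 1/721;  first 4 digits = (1, 0, 1, 0)

v_3(a) = 2 ≥ 1, so the series converges in ℤ_3 to 1/(1 − a) = 1/(1 − (-720)) = 1/721. Expand this rational in ℤ_3: compute digits iteratively via d_i = x_i mod 3, x_{i+1} = (x_i − d_i)/3. The first 4 digits are (1, 0, 1, 0).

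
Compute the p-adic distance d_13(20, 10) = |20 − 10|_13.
d_13(20, 10) = 1

Step 1 — x − y = 20 − 10 = 10. Step 2 — v_13(10) = 0 (factor: 10 = (13^0 · 10); the sign does not affect v_p). Step 3 — |x − y|_13 = 13^{0} = 1.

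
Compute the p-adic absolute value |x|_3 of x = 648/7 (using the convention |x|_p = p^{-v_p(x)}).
|648/7|_3 = 1/81

Step 1 — compute v_3(x) by factoring powers of 3 out of the numerator and denominator: v_3(648/7) = 4. Step 2 — apply |x|_p = p^{-v_p(x)} = 3^{-4} = 1/81.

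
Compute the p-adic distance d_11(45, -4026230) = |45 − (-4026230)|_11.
d_11(45, -4026230) = 1/161051

Step 1 — x − y = 45 − (-4026230) = 4026275. Step 2 — v_11(4026275) = 5 (factor: 4026275 = (11^5 · 25); the sign does not affect v_p). Step 3 — |x − y|_11 = 11^{-5} = 1/161051.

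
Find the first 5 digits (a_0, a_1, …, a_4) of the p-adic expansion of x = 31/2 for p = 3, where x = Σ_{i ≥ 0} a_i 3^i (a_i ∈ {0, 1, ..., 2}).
(a_0, …, a_4) = (2, 0, 0, 2, 1)

v_3(31/2) = 0 (numerator and denominator both coprime to 3), so x ∈ ℤ_3^×. Compute digits iteratively via a_i = x_i mod 3, x_{i+1} = (x_i − a_i)/3, with x_0 = x:
  x_0 = 31/2;  a_0 = 2;  x_1 = (x_0 − 2)/3 = 9/2
  x_1 = 9/2;  a_1 = 0;  x_2 = (x_1 − 0)/3 = 3/2
  x_2 = 3/2;  a_2 = 0;  x_3 = (x_2 − 0)/3 = 1/2
  x_3 = 1/2;  a_3 = 2;  x_4 = (x_3 − 2)/3 = -1/2
  x_4 = -1/2;  a_4 = 1;  x_5 = (x_4 − 1)/3 = -1/2
Digits: (2, 0, 0, 2, 1).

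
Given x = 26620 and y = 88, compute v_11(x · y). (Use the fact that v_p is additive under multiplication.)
v_11(2342560) = 4

v_p(x) = 3 (factor: 26620 = 11^3 · 20); v_p(y) = 1 (factor: 88 = 11^1 · 8). Additivity: v_p(xy) = v_p(x) + v_p(y) = 3 + 1 = 4. (Direct check: xy = 2342560 = 11^4 · (160).)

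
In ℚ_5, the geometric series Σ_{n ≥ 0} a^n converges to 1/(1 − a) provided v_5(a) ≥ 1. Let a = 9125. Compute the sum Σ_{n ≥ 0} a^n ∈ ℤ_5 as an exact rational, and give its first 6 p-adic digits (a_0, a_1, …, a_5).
Σ a^n = 1/(1 − a) = -1/9124;  first 6 digits = (1, 0, 0, 3, 4, 2)

v_5(a) = 3 ≥ 1, so the series converges in ℤ_5 to 1/(1 − a) = 1/(1 − 9125) = -1/9124. Expand this rational in ℤ_5: compute digits iteratively via d_i = x_i mod 5, x_{i+1} = (x_i − d_i)/5. The first 6 digits are (1, 0, 0, 3, 4, 2).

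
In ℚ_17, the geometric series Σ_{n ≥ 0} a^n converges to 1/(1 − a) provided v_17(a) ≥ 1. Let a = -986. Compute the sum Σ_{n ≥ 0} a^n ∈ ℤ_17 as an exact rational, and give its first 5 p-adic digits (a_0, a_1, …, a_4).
Σ a^n = 1/(1 − a) = 1/987;  first 5 digits = (1, 10, 11, 7, 13)

v_17(a) = 1 ≥ 1, so the series converges in ℤ_17 to 1/(1 − a) = 1/(1 − (-986)) = 1/987. Expand this rational in ℤ_17: compute digits iteratively via d_i = x_i mod 17, x_{i+1} = (x_i − d_i)/17. The first 5 digits are (1, 10, 11, 7, 13).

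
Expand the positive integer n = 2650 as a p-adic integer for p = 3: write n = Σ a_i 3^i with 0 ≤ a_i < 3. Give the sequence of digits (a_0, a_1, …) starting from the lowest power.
(a_0, a_1, …) = (1, 1, 0, 2, 2, 1, 0, 1)

Repeated division by 3 gives the digits low-to-high: 2650 = 1 + 1·3^1 + 2·3^3 + 2·3^4 + 1·3^5 + 1·3^7. Digit sequence: (1, 1, 0, 2, 2, 1, 0, 1).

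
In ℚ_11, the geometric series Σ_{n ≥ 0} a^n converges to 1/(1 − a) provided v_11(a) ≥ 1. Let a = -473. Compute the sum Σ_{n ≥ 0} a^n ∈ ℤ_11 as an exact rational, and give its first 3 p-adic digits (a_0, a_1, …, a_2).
Σ a^n = 1/(1 − a) = 1/474;  first 3 digits = (1, 1, 8)

v_11(a) = 1 ≥ 1, so the series converges in ℤ_11 to 1/(1 − a) = 1/(1 − (-473)) = 1/474. Expand this rational in ℤ_11: compute digits iteratively via d_i = x_i mod 11, x_{i+1} = (x_i − d_i)/11. The first 3 digits are (1, 1, 8).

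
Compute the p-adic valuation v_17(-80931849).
v_17(-80931849) = 5

v_17(n) is the largest exponent k such that 17^k divides n. Factor out: -80931849 = -17^5 · 57. (Sign doesn't affect v_p.) So v_17(-80931849) = 5.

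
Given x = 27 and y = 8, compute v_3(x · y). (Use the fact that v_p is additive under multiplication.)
v_3(216) = 3

v_p(x) = 3 (factor: 27 = 3^3 · 1); v_p(y) = 0 (factor: 8 = 3^0 · 8). Additivity: v_p(xy) = v_p(x) + v_p(y) = 3 + 0 = 3. (Direct check: xy = 216 = 3^3 · (8).)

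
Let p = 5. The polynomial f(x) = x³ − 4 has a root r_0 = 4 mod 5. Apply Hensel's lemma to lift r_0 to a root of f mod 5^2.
r_1 = 9 (mod 25)

Hensel: r_{i+1} = r_i − f(r_i)/f′(r_i) mod 5^{i+2}, where f′(x) = 3x². Iterate:
  r_0 = 4 (mod 5)
  r_1 = 9 (mod 25)
Final: r = 9 with f(r) ≡ 0 mod 5^2.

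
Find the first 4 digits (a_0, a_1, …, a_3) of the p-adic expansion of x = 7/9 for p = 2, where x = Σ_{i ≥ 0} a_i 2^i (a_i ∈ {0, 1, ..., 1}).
(a_0, …, a_3) = (1, 1, 1, 1)

v_2(7/9) = 0 (numerator and denominator both coprime to 2), so x ∈ ℤ_2^×. Compute digits iteratively via a_i = x_i mod 2, x_{i+1} = (x_i − a_i)/2, with x_0 = x:
  x_0 = 7/9;  a_0 = 1;  x_1 = (x_0 − 1)/2 = -1/9
  x_1 = -1/9;  a_1 = 1;  x_2 = (x_1 − 1)/2 = -5/9
  x_2 = -5/9;  a_2 = 1;  x_3 = (x_2 − 1)/2 = -7/9
  x_3 = -7/9;  a_3 = 1;  x_4 = (x_3 − 1)/2 = -8/9
Digits: (1, 1, 1, 1).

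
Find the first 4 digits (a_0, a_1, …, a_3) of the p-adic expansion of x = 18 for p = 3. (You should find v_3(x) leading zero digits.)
(a_0, …, a_3) = (0, 0, 2, 0)

v_3(18) = 2, so a_0 = ... = a_1 = 0. Factor out: x = 3^2 · u with u = 2 a unit in ℤ_3. Expand u iteratively via a_{v+i} = u_i mod 3, u_{i+1} = (u_i − a_{v+i})/3:
  u_0 = 2;  a_2 = 2;  u_1 = (u_0 − 2)/3 = 0
  u_1 = 0;  a_3 = 0;  u_2 = (u_1 − 0)/3 = 0
Digits: (0, 0, 2, 0).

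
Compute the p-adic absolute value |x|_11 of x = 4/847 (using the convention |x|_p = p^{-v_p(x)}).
|4/847|_11 = 121

Step 1 — compute v_11(x) by factoring powers of 11 out of the numerator and denominator: v_11(4/847) = -2. Step 2 — apply |x|_p = p^{-v_p(x)} = 11^{2} = 121.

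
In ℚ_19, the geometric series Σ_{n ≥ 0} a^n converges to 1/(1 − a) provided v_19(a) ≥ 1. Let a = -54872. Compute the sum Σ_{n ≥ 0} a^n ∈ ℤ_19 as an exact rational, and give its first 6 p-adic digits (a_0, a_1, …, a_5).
Σ a^n = 1/(1 − a) = 1/54873;  first 6 digits = (1, 0, 0, 11, 18, 18)

v_19(a) = 3 ≥ 1, so the series converges in ℤ_19 to 1/(1 − a) = 1/(1 − (-54872)) = 1/54873. Expand this rational in ℤ_19: compute digits iteratively via d_i = x_i mod 19, x_{i+1} = (x_i − d_i)/19. The first 6 digits are (1, 0, 0, 11, 18, 18).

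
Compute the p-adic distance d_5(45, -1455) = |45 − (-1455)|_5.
d_5(45, -1455) = 1/125

Step 1 — x − y = 45 − (-1455) = 1500. Step 2 — v_5(1500) = 3 (factor: 1500 = (5^3 · 12); the sign does not affect v_p). Step 3 — |x − y|_5 = 5^{-3} = 1/125.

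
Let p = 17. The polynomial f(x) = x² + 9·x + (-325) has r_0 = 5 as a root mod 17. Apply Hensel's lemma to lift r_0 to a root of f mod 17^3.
r_2 = 2589 (mod 4913)

Hensel: r_{i+1} = r_i − f(r_i)·(f′(r_i))^{-1} mod 17^{i+2}, f′(x) = 2x + 9. Iterate:
  r_0 = 5 (mod 17)
  r_1 = 277 (mod 289)
  r_2 = 2589 (mod 4913)
Final: r = 2589 satisfies f(r) ≡ 0 mod 17^3.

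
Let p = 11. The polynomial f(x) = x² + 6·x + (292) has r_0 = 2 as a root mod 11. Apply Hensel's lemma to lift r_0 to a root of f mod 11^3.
r_2 = 68 (mod 1331)

Hensel: r_{i+1} = r_i − f(r_i)·(f′(r_i))^{-1} mod 11^{i+2}, f′(x) = 2x + 6. Iterate:
  r_0 = 2 (mod 11)
  r_1 = 68 (mod 121)
  r_2 = 68 (mod 1331)
Final: r = 68 satisfies f(r) ≡ 0 mod 11^3.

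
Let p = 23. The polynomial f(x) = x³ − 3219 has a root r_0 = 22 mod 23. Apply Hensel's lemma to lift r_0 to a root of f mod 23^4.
r_3 = 43216 (mod 279841)

Hensel: r_{i+1} = r_i − f(r_i)/f′(r_i) mod 23^{i+2}, where f′(x) = 3x². Iterate:
  r_0 = 22 (mod 23)
  r_1 = 367 (mod 529)
  r_2 = 6715 (mod 12167)
  r_3 = 43216 (mod 279841)
Final: r = 43216 with f(r) ≡ 0 mod 23^4.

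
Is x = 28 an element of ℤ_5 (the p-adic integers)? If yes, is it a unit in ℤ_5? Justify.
x ∈ ℤ_5^× (unit); v_5(x) = 0

ℤ_5 = {x ∈ ℚ_5 : v_5(x) ≥ 0} and ℤ_5^× = {x ∈ ℤ_5 : v_5(x) = 0}. Here v_5(28) = v_5(num) − v_5(den) = 0; compare against these criteria.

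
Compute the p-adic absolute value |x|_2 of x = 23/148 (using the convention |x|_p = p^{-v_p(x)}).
|23/148|_2 = 4

Step 1 — compute v_2(x) by factoring powers of 2 out of the numerator and denominator: v_2(23/148) = -2. Step 2 — apply |x|_p = p^{-v_p(x)} = 2^{2} = 4.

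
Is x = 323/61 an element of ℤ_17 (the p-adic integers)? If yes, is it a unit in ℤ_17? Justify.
x ∈ ℤ_17 but not a unit; v_17(x) = 1 > 0

ℤ_17 = {x ∈ ℚ_17 : v_17(x) ≥ 0} and ℤ_17^× = {x ∈ ℤ_17 : v_17(x) = 0}. Here v_17(323/61) = v_17(num) − v_17(den) = 1; compare against these criteria.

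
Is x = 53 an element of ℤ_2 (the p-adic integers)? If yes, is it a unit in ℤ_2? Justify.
x ∈ ℤ_2^× (unit); v_2(x) = 0

ℤ_2 = {x ∈ ℚ_2 : v_2(x) ≥ 0} and ℤ_2^× = {x ∈ ℤ_2 : v_2(x) = 0}. Here v_2(53) = v_2(num) − v_2(den) = 0; compare against these criteria.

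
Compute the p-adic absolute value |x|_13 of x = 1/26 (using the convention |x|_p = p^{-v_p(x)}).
|1/26|_13 = 13

Step 1 — compute v_13(x) by factoring powers of 13 out of the numerator and denominator: v_13(1/26) = -1. Step 2 — apply |x|_p = p^{-v_p(x)} = 13^{1} = 13.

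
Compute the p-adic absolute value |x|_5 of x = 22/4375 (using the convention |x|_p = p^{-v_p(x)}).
|22/4375|_5 = 625

Step 1 — compute v_5(x) by factoring powers of 5 out of the numerator and denominator: v_5(22/4375) = -4. Step 2 — apply |x|_p = p^{-v_p(x)} = 5^{4} = 625.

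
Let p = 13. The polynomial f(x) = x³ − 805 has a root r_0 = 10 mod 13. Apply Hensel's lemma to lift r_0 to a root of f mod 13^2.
r_1 = 153 (mod 169)

Hensel: r_{i+1} = r_i − f(r_i)/f′(r_i) mod 13^{i+2}, where f′(x) = 3x². Iterate:
  r_0 = 10 (mod 13)
  r_1 = 153 (mod 169)
Final: r = 153 with f(r) ≡ 0 mod 13^2.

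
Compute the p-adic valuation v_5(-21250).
v_5(-21250) = 4

v_5(n) is the largest exponent k such that 5^k divides n. Factor out: -21250 = -5^4 · 34. (Sign doesn't affect v_p.) So v_5(-21250) = 4.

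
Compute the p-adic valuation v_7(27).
v_7(27) = 0

v_7(n) is the largest exponent k such that 7^k divides n. Factor out: 27 = 7^0 · 27. (Sign doesn't affect v_p.) So v_7(27) = 0.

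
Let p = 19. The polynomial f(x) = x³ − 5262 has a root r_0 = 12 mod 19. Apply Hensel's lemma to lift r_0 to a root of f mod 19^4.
r_3 = 101396 (mod 130321)

Hensel: r_{i+1} = r_i − f(r_i)/f′(r_i) mod 19^{i+2}, where f′(x) = 3x². Iterate:
  r_0 = 12 (mod 19)
  r_1 = 316 (mod 361)
  r_2 = 5370 (mod 6859)
  r_3 = 101396 (mod 130321)
Final: r = 101396 with f(r) ≡ 0 mod 19^4.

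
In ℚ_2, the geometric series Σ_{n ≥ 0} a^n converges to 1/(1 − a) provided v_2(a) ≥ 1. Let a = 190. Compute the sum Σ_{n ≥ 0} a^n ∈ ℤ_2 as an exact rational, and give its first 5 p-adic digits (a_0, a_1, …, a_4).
Σ a^n = 1/(1 − a) = -1/189;  first 5 digits = (1, 1, 0, 1, 0)

v_2(a) = 1 ≥ 1, so the series converges in ℤ_2 to 1/(1 − a) = 1/(1 − 190) = -1/189. Expand this rational in ℤ_2: compute digits iteratively via d_i = x_i mod 2, x_{i+1} = (x_i − d_i)/2. The first 5 digits are (1, 1, 0, 1, 0).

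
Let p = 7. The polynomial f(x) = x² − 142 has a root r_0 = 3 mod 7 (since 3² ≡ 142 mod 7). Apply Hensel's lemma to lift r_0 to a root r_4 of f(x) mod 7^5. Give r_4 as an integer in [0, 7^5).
r_4 = 5309 (mod 16807)

Hensel's recurrence: r_{i+1} = r_i − f(r_i)·(f′(r_i))^{-1} mod 7^{i+2}, with f′(x) = 2x. Iterate:
  r_0 = 3 (mod 7)
  r_1 = 17 (mod 49)
  r_2 = 164 (mod 343)
  r_3 = 507 (mod 2401)
  r_4 = 5309 (mod 16807)
Final: r_4 = 5309, and one checks f(r_4) ≡ 0 mod 7^5.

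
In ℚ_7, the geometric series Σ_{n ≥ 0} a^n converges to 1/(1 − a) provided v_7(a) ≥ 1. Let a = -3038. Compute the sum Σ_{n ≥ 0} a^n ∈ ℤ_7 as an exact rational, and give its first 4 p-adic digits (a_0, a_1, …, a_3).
Σ a^n = 1/(1 − a) = 1/3039;  first 4 digits = (1, 0, 1, 5)

v_7(a) = 2 ≥ 1, so the series converges in ℤ_7 to 1/(1 − a) = 1/(1 − (-3038)) = 1/3039. Expand this rational in ℤ_7: compute digits iteratively via d_i = x_i mod 7, x_{i+1} = (x_i − d_i)/7. The first 4 digits are (1, 0, 1, 5).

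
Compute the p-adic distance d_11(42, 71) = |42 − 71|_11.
d_11(42, 71) = 1

Step 1 — x − y = 42 − 71 = -29. Step 2 — v_11(-29) = 0 (factor: -29 = −(11^0 · 29); the sign does not affect v_p). Step 3 — |x − y|_11 = 11^{0} = 1.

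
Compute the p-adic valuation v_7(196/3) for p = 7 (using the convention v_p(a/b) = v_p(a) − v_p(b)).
v_7(196/3) = 2

Factor powers of 7 from the numerator and denominator of the reduced fraction: 196 = 7^2 · 4 and 3 = 7^0 · 3. Apply v_p(a/b) = v_p(a) − v_p(b): v_7(196/3) = 2 − 0 = 2.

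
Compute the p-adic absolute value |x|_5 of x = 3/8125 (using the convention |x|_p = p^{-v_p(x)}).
|3/8125|_5 = 625

Step 1 — compute v_5(x) by factoring powers of 5 out of the numerator and denominator: v_5(3/8125) = -4. Step 2 — apply |x|_p = p^{-v_p(x)} = 5^{4} = 625.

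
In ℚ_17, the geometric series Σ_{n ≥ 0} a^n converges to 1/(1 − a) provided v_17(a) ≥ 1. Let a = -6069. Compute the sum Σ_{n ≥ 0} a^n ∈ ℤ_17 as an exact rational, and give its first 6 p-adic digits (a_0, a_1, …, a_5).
Σ a^n = 1/(1 − a) = 1/6070;  first 6 digits = (1, 0, 13, 15, 15, 8)

v_17(a) = 2 ≥ 1, so the series converges in ℤ_17 to 1/(1 − a) = 1/(1 − (-6069)) = 1/6070. Expand this rational in ℤ_17: compute digits iteratively via d_i = x_i mod 17, x_{i+1} = (x_i − d_i)/17. The first 6 digits are (1, 0, 13, 15, 15, 8).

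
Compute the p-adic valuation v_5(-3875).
v_5(-3875) = 3

v_5(n) is the largest exponent k such that 5^k divides n. Factor out: -3875 = -5^3 · 31. (Sign doesn't affect v_p.) So v_5(-3875) = 3.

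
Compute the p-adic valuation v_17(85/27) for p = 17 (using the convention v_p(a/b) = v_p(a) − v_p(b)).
v_17(85/27) = 1

Factor powers of 17 from the numerator and denominator of the reduced fraction: 85 = 17^1 · 5 and 27 = 17^0 · 27. Apply v_p(a/b) = v_p(a) − v_p(b): v_17(85/27) = 1 − 0 = 1.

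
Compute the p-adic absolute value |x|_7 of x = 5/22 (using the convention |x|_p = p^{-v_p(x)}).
|5/22|_7 = 1

Step 1 — compute v_7(x) by factoring powers of 7 out of the numerator and denominator: v_7(5/22) = 0. Step 2 — apply |x|_p = p^{-v_p(x)} = 7^{0} = 1.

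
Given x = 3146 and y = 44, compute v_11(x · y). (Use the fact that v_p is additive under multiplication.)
v_11(138424) = 3

v_p(x) = 2 (factor: 3146 = 11^2 · 26); v_p(y) = 1 (factor: 44 = 11^1 · 4). Additivity: v_p(xy) = v_p(x) + v_p(y) = 2 + 1 = 3. (Direct check: xy = 138424 = 11^3 · (104).)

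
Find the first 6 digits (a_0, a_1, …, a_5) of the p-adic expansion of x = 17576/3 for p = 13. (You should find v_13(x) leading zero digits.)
(a_0, …, a_5) = (0, 0, 0, 7, 4, 4)

v_13(17576/3) = 3, so a_0 = ... = a_2 = 0. Factor out: x = 13^3 · u with u = 8/3 a unit in ℤ_13. Expand u iteratively via a_{v+i} = u_i mod 13, u_{i+1} = (u_i − a_{v+i})/13:
  u_0 = 8/3;  a_3 = 7;  u_1 = (u_0 − 7)/13 = -1/3
  u_1 = -1/3;  a_4 = 4;  u_2 = (u_1 − 4)/13 = -1/3
  u_2 = -1/3;  a_5 = 4;  u_3 = (u_2 − 4)/13 = -1/3
Digits: (0, 0, 0, 7, 4, 4).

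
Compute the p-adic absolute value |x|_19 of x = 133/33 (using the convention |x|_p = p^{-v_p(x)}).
|133/33|_19 = 1/19

Step 1 — compute v_19(x) by factoring powers of 19 out of the numerator and denominator: v_19(133/33) = 1. Step 2 — apply |x|_p = p^{-v_p(x)} = 19^{-1} = 1/19.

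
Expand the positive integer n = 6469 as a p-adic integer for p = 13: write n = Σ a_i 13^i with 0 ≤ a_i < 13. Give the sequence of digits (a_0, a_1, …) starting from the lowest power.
(a_0, a_1, …) = (8, 3, 12, 2)

Repeated division by 13 gives the digits low-to-high: 6469 = 8 + 3·13^1 + 12·13^2 + 2·13^3. Digit sequence: (8, 3, 12, 2).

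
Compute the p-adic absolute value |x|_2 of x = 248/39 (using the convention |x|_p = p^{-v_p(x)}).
|248/39|_2 = 1/8

Step 1 — compute v_2(x) by factoring powers of 2 out of the numerator and denominator: v_2(248/39) = 3. Step 2 — apply |x|_p = p^{-v_p(x)} = 2^{-3} = 1/8.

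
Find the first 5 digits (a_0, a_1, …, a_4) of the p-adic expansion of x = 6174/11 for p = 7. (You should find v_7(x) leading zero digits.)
(a_0, …, a_4) = (0, 0, 0, 1, 2)

v_7(6174/11) = 3, so a_0 = ... = a_2 = 0. Factor out: x = 7^3 · u with u = 18/11 a unit in ℤ_7. Expand u iteratively via a_{v+i} = u_i mod 7, u_{i+1} = (u_i − a_{v+i})/7:
  u_0 = 18/11;  a_3 = 1;  u_1 = (u_0 − 1)/7 = 1/11
  u_1 = 1/11;  a_4 = 2;  u_2 = (u_1 − 2)/7 = -3/11
Digits: (0, 0, 0, 1, 2).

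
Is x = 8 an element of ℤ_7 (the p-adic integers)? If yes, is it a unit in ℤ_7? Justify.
x ∈ ℤ_7^× (unit); v_7(x) = 0

ℤ_7 = {x ∈ ℚ_7 : v_7(x) ≥ 0} and ℤ_7^× = {x ∈ ℤ_7 : v_7(x) = 0}. Here v_7(8) = v_7(num) − v_7(den) = 0; compare against these criteria.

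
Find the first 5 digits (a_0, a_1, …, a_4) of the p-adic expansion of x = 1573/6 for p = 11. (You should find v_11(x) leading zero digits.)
(a_0, …, a_4) = (0, 0, 4, 9, 1)

v_11(1573/6) = 2, so a_0 = ... = a_1 = 0. Factor out: x = 11^2 · u with u = 13/6 a unit in ℤ_11. Expand u iteratively via a_{v+i} = u_i mod 11, u_{i+1} = (u_i − a_{v+i})/11:
  u_0 = 13/6;  a_2 = 4;  u_1 = (u_0 − 4)/11 = -1/6
  u_1 = -1/6;  a_3 = 9;  u_2 = (u_1 − 9)/11 = -5/6
  u_2 = -5/6;  a_4 = 1;  u_3 = (u_2 − 1)/11 = -1/6
Digits: (0, 0, 4, 9, 1).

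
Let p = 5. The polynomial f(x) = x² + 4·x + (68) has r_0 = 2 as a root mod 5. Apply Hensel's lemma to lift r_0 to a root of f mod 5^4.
r_3 = 417 (mod 625)

Hensel: r_{i+1} = r_i − f(r_i)·(f′(r_i))^{-1} mod 5^{i+2}, f′(x) = 2x + 4. Iterate:
  r_0 = 2 (mod 5)
  r_1 = 17 (mod 25)
  r_2 = 42 (mod 125)
  r_3 = 417 (mod 625)
Final: r = 417 satisfies f(r) ≡ 0 mod 5^4.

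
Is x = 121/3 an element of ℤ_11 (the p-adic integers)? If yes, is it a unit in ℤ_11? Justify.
x ∈ ℤ_11 but not a unit; v_11(x) = 2 > 0

ℤ_11 = {x ∈ ℚ_11 : v_11(x) ≥ 0} and ℤ_11^× = {x ∈ ℤ_11 : v_11(x) = 0}. Here v_11(121/3) = v_11(num) − v_11(den) = 2; compare against these criteria.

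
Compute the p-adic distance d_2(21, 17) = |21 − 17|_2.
d_2(21, 17) = 1/4

Step 1 — x − y = 21 − 17 = 4. Step 2 — v_2(4) = 2 (factor: 4 = (2^2 · 1); the sign does not affect v_p). Step 3 — |x − y|_2 = 2^{-2} = 1/4.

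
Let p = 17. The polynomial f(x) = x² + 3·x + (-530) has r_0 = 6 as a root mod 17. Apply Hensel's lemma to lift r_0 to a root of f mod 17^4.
r_3 = 45719 (mod 83521)

Hensel: r_{i+1} = r_i − f(r_i)·(f′(r_i))^{-1} mod 17^{i+2}, f′(x) = 2x + 3. Iterate:
  r_0 = 6 (mod 17)
  r_1 = 57 (mod 289)
  r_2 = 1502 (mod 4913)
  r_3 = 45719 (mod 83521)
Final: r = 45719 satisfies f(r) ≡ 0 mod 17^4.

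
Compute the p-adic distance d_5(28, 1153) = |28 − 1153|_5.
d_5(28, 1153) = 1/125

Step 1 — x − y = 28 − 1153 = -1125. Step 2 — v_5(-1125) = 3 (factor: -1125 = −(5^3 · 9); the sign does not affect v_p). Step 3 — |x − y|_5 = 5^{-3} = 1/125.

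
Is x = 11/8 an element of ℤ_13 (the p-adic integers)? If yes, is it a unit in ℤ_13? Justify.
x ∈ ℤ_13^× (unit); v_13(x) = 0

ℤ_13 = {x ∈ ℚ_13 : v_13(x) ≥ 0} and ℤ_13^× = {x ∈ ℤ_13 : v_13(x) = 0}. Here v_13(11/8) = v_13(num) − v_13(den) = 0; compare against these criteria.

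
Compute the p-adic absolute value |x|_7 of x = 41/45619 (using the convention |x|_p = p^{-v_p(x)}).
|41/45619|_7 = 2401

Step 1 — compute v_7(x) by factoring powers of 7 out of the numerator and denominator: v_7(41/45619) = -4. Step 2 — apply |x|_p = p^{-v_p(x)} = 7^{4} = 2401.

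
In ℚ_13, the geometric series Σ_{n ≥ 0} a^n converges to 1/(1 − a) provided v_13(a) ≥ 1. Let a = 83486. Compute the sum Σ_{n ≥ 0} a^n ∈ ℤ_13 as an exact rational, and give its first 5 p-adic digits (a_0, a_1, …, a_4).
Σ a^n = 1/(1 − a) = -1/83485;  first 5 digits = (1, 0, 0, 12, 2)

v_13(a) = 3 ≥ 1, so the series converges in ℤ_13 to 1/(1 − a) = 1/(1 − 83486) = -1/83485. Expand this rational in ℤ_13: compute digits iteratively via d_i = x_i mod 13, x_{i+1} = (x_i − d_i)/13. The first 5 digits are (1, 0, 0, 12, 2).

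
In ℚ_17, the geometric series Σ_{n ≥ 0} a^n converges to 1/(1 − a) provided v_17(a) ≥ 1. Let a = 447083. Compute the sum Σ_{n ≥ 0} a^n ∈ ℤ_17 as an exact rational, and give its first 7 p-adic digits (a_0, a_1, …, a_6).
Σ a^n = 1/(1 − a) = -1/447082;  first 7 digits = (1, 0, 0, 6, 5, 0, 2)

v_17(a) = 3 ≥ 1, so the series converges in ℤ_17 to 1/(1 − a) = 1/(1 − 447083) = -1/447082. Expand this rational in ℤ_17: compute digits iteratively via d_i = x_i mod 17, x_{i+1} = (x_i − d_i)/17. The first 7 digits are (1, 0, 0, 6, 5, 0, 2).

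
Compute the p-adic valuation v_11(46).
v_11(46) = 0

v_11(n) is the largest exponent k such that 11^k divides n. Factor out: 46 = 11^0 · 46. (Sign doesn't affect v_p.) So v_11(46) = 0.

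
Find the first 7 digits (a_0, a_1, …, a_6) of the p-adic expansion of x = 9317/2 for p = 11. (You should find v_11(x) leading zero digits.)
(a_0, …, a_6) = (0, 0, 0, 9, 5, 5, 5)

v_11(9317/2) = 3, so a_0 = ... = a_2 = 0. Factor out: x = 11^3 · u with u = 7/2 a unit in ℤ_11. Expand u iteratively via a_{v+i} = u_i mod 11, u_{i+1} = (u_i − a_{v+i})/11:
  u_0 = 7/2;  a_3 = 9;  u_1 = (u_0 − 9)/11 = -1/2
  u_1 = -1/2;  a_4 = 5;  u_2 = (u_1 − 5)/11 = -1/2
  u_2 = -1/2;  a_5 = 5;  u_3 = (u_2 − 5)/11 = -1/2
  u_3 = -1/2;  a_6 = 5;  u_4 = (u_3 − 5)/11 = -1/2
Digits: (0, 0, 0, 9, 5, 5, 5).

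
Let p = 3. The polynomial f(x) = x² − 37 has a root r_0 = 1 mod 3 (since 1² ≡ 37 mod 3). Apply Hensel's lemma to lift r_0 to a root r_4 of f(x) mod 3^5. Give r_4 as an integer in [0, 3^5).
r_4 = 100 (mod 243)

Hensel's recurrence: r_{i+1} = r_i − f(r_i)·(f′(r_i))^{-1} mod 3^{i+2}, with f′(x) = 2x. Iterate:
  r_0 = 1 (mod 3)
  r_1 = 1 (mod 9)
  r_2 = 19 (mod 27)
  r_3 = 19 (mod 81)
  r_4 = 100 (mod 243)
Final: r_4 = 100, and one checks f(r_4) ≡ 0 mod 3^5.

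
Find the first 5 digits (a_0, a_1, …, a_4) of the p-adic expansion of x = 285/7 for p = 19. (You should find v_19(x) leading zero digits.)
(a_0, …, a_4) = (0, 13, 13, 2, 8)

v_19(285/7) = 1, so a_0 = ... = a_0 = 0. Factor out: x = 19^1 · u with u = 15/7 a unit in ℤ_19. Expand u iteratively via a_{v+i} = u_i mod 19, u_{i+1} = (u_i − a_{v+i})/19:
  u_0 = 15/7;  a_1 = 13;  u_1 = (u_0 − 13)/19 = -4/7
  u_1 = -4/7;  a_2 = 13;  u_2 = (u_1 − 13)/19 = -5/7
  u_2 = -5/7;  a_3 = 2;  u_3 = (u_2 − 2)/19 = -1/7
  u_3 = -1/7;  a_4 = 8;  u_4 = (u_3 − 8)/19 = -3/7
Digits: (0, 13, 13, 2, 8).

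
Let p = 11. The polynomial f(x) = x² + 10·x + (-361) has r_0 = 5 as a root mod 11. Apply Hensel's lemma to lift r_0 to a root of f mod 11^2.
r_1 = 104 (mod 121)

Hensel: r_{i+1} = r_i − f(r_i)·(f′(r_i))^{-1} mod 11^{i+2}, f′(x) = 2x + 10. Iterate:
  r_0 = 5 (mod 11)
  r_1 = 104 (mod 121)
Final: r = 104 satisfies f(r) ≡ 0 mod 11^2.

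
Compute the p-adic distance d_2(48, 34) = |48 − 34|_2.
d_2(48, 34) = 1/2

Step 1 — x − y = 48 − 34 = 14. Step 2 — v_2(14) = 1 (factor: 14 = (2^1 · 7); the sign does not affect v_p). Step 3 — |x − y|_2 = 2^{-1} = 1/2.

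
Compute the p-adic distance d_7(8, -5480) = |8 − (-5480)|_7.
d_7(8, -5480) = 1/343

Step 1 — x − y = 8 − (-5480) = 5488. Step 2 — v_7(5488) = 3 (factor: 5488 = (7^3 · 16); the sign does not affect v_p). Step 3 — |x − y|_7 = 7^{-3} = 1/343.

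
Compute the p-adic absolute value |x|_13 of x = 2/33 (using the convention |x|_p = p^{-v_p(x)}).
|2/33|_13 = 1

Step 1 — compute v_13(x) by factoring powers of 13 out of the numerator and denominator: v_13(2/33) = 0. Step 2 — apply |x|_p = p^{-v_p(x)} = 13^{0} = 1.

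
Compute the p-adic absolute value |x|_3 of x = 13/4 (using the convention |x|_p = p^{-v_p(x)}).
|13/4|_3 = 1

Step 1 — compute v_3(x) by factoring powers of 3 out of the numerator and denominator: v_3(13/4) = 0. Step 2 — apply |x|_p = p^{-v_p(x)} = 3^{0} = 1.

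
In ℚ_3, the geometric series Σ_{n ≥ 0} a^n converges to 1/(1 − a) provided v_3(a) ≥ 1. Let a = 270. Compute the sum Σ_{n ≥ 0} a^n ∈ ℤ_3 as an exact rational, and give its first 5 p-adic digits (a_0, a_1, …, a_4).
Σ a^n = 1/(1 − a) = -1/269;  first 5 digits = (1, 0, 0, 1, 0)

v_3(a) = 3 ≥ 1, so the series converges in ℤ_3 to 1/(1 − a) = 1/(1 − 270) = -1/269. Expand this rational in ℤ_3: compute digits iteratively via d_i = x_i mod 3, x_{i+1} = (x_i − d_i)/3. The first 5 digits are (1, 0, 0, 1, 0).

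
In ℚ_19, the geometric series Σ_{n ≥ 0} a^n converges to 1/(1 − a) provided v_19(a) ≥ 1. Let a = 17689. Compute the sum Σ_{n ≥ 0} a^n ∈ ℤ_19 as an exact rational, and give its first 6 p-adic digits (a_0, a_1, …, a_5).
Σ a^n = 1/(1 − a) = -1/17688;  first 6 digits = (1, 0, 11, 2, 7, 12)

v_19(a) = 2 ≥ 1, so the series converges in ℤ_19 to 1/(1 − a) = 1/(1 − 17689) = -1/17688. Expand this rational in ℤ_19: compute digits iteratively via d_i = x_i mod 19, x_{i+1} = (x_i − d_i)/19. The first 6 digits are (1, 0, 11, 2, 7, 12).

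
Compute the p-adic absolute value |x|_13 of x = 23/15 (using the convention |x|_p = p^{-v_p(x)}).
|23/15|_13 = 1

Step 1 — compute v_13(x) by factoring powers of 13 out of the numerator and denominator: v_13(23/15) = 0. Step 2 — apply |x|_p = p^{-v_p(x)} = 13^{0} = 1.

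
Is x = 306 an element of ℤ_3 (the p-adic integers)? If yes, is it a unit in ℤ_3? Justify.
x ∈ ℤ_3 but not a unit; v_3(x) = 2 > 0

ℤ_3 = {x ∈ ℚ_3 : v_3(x) ≥ 0} and ℤ_3^× = {x ∈ ℤ_3 : v_3(x) = 0}. Here v_3(306) = v_3(num) − v_3(den) = 2; compare against these criteria.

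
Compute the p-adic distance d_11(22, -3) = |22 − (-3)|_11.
d_11(22, -3) = 1

Step 1 — x − y = 22 − (-3) = 25. Step 2 — v_11(25) = 0 (factor: 25 = (11^0 · 25); the sign does not affect v_p). Step 3 — |x − y|_11 = 11^{0} = 1.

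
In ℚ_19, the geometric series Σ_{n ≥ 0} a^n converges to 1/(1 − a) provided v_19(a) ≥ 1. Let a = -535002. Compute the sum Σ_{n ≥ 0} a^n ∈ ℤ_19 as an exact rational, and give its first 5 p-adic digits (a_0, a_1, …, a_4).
Σ a^n = 1/(1 − a) = 1/535003;  first 5 digits = (1, 0, 0, 17, 14)

v_19(a) = 3 ≥ 1, so the series converges in ℤ_19 to 1/(1 − a) = 1/(1 − (-535002)) = 1/535003. Expand this rational in ℤ_19: compute digits iteratively via d_i = x_i mod 19, x_{i+1} = (x_i − d_i)/19. The first 5 digits are (1, 0, 0, 17, 14).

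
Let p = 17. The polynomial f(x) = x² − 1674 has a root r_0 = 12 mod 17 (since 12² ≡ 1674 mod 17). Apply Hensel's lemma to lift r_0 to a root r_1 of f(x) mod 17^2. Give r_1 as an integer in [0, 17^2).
r_1 = 148 (mod 289)

Hensel's recurrence: r_{i+1} = r_i − f(r_i)·(f′(r_i))^{-1} mod 17^{i+2}, with f′(x) = 2x. Iterate:
  r_0 = 12 (mod 17)
  r_1 = 148 (mod 289)
Final: r_1 = 148, and one checks f(r_1) ≡ 0 mod 17^2.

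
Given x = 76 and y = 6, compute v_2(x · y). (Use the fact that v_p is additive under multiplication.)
v_2(456) = 3

v_p(x) = 2 (factor: 76 = 2^2 · 19); v_p(y) = 1 (factor: 6 = 2^1 · 3). Additivity: v_p(xy) = v_p(x) + v_p(y) = 2 + 1 = 3. (Direct check: xy = 456 = 2^3 · (57).)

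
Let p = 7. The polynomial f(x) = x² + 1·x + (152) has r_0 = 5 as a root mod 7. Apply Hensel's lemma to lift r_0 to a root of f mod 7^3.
r_2 = 229 (mod 343)

Hensel: r_{i+1} = r_i − f(r_i)·(f′(r_i))^{-1} mod 7^{i+2}, f′(x) = 2x + 1. Iterate:
  r_0 = 5 (mod 7)
  r_1 = 33 (mod 49)
  r_2 = 229 (mod 343)
Final: r = 229 satisfies f(r) ≡ 0 mod 7^3.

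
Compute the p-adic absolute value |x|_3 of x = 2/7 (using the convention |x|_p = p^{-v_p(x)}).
|2/7|_3 = 1

Step 1 — compute v_3(x) by factoring powers of 3 out of the numerator and denominator: v_3(2/7) = 0. Step 2 — apply |x|_p = p^{-v_p(x)} = 3^{0} = 1.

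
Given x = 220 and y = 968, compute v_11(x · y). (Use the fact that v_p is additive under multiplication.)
v_11(212960) = 3

v_p(x) = 1 (factor: 220 = 11^1 · 20); v_p(y) = 2 (factor: 968 = 11^2 · 8). Additivity: v_p(xy) = v_p(x) + v_p(y) = 1 + 2 = 3. (Direct check: xy = 212960 = 11^3 · (160).)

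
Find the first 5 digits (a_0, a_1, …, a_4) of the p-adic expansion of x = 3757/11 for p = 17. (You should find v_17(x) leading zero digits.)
(a_0, …, a_4) = (0, 0, 12, 4, 9)

v_17(3757/11) = 2, so a_0 = ... = a_1 = 0. Factor out: x = 17^2 · u with u = 13/11 a unit in ℤ_17. Expand u iteratively via a_{v+i} = u_i mod 17, u_{i+1} = (u_i − a_{v+i})/17:
  u_0 = 13/11;  a_2 = 12;  u_1 = (u_0 − 12)/17 = -7/11
  u_1 = -7/11;  a_3 = 4;  u_2 = (u_1 − 4)/17 = -3/11
  u_2 = -3/11;  a_4 = 9;  u_3 = (u_2 − 9)/17 = -6/11
Digits: (0, 0, 12, 4, 9).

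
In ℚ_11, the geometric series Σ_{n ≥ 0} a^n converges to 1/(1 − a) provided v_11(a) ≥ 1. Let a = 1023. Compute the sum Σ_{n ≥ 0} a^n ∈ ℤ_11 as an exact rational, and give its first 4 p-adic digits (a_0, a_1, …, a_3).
Σ a^n = 1/(1 − a) = -1/1022;  first 4 digits = (1, 5, 0, 10)

v_11(a) = 1 ≥ 1, so the series converges in ℤ_11 to 1/(1 − a) = 1/(1 − 1023) = -1/1022. Expand this rational in ℤ_11: compute digits iteratively via d_i = x_i mod 11, x_{i+1} = (x_i − d_i)/11. The first 4 digits are (1, 5, 0, 10).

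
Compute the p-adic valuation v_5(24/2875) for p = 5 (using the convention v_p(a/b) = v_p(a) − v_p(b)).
v_5(24/2875) = -3

Factor powers of 5 from the numerator and denominator of the reduced fraction: 24 = 5^0 · 24 and 2875 = 5^3 · 23. Apply v_p(a/b) = v_p(a) − v_p(b): v_5(24/2875) = 0 − 3 = -3.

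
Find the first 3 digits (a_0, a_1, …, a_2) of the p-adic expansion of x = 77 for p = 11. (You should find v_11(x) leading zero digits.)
(a_0, …, a_2) = (0, 7, 0)

v_11(77) = 1, so a_0 = ... = a_0 = 0. Factor out: x = 11^1 · u with u = 7 a unit in ℤ_11. Expand u iteratively via a_{v+i} = u_i mod 11, u_{i+1} = (u_i − a_{v+i})/11:
  u_0 = 7;  a_1 = 7;  u_1 = (u_0 − 7)/11 = 0
  u_1 = 0;  a_2 = 0;  u_2 = (u_1 − 0)/11 = 0
Digits: (0, 7, 0).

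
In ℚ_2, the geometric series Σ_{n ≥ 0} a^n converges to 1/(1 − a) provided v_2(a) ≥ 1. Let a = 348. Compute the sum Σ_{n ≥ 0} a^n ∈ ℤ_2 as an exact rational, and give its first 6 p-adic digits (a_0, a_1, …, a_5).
Σ a^n = 1/(1 − a) = -1/347;  first 6 digits = (1, 0, 1, 1, 0, 1)

v_2(a) = 2 ≥ 1, so the series converges in ℤ_2 to 1/(1 − a) = 1/(1 − 348) = -1/347. Expand this rational in ℤ_2: compute digits iteratively via d_i = x_i mod 2, x_{i+1} = (x_i − d_i)/2. The first 6 digits are (1, 0, 1, 1, 0, 1).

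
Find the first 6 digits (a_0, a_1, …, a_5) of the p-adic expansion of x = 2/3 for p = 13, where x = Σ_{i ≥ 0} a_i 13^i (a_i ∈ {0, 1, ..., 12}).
(a_0, …, a_5) = (5, 4, 4, 4, 4, 4)

v_13(2/3) = 0 (numerator and denominator both coprime to 13), so x ∈ ℤ_13^×. Compute digits iteratively via a_i = x_i mod 13, x_{i+1} = (x_i − a_i)/13, with x_0 = x:
  x_0 = 2/3;  a_0 = 5;  x_1 = (x_0 − 5)/13 = -1/3
  x_1 = -1/3;  a_1 = 4;  x_2 = (x_1 − 4)/13 = -1/3
  x_2 = -1/3;  a_2 = 4;  x_3 = (x_2 − 4)/13 = -1/3
  x_3 = -1/3;  a_3 = 4;  x_4 = (x_3 − 4)/13 = -1/3
  x_4 = -1/3;  a_4 = 4;  x_5 = (x_4 − 4)/13 = -1/3
  x_5 = -1/3;  a_5 = 4;  x_6 = (x_5 − 4)/13 = -1/3
Digits: (5, 4, 4, 4, 4, 4).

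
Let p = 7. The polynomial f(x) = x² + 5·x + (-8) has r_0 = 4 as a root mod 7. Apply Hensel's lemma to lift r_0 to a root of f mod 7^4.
r_3 = 1894 (mod 2401)

Hensel: r_{i+1} = r_i − f(r_i)·(f′(r_i))^{-1} mod 7^{i+2}, f′(x) = 2x + 5. Iterate:
  r_0 = 4 (mod 7)
  r_1 = 32 (mod 49)
  r_2 = 179 (mod 343)
  r_3 = 1894 (mod 2401)
Final: r = 1894 satisfies f(r) ≡ 0 mod 7^4.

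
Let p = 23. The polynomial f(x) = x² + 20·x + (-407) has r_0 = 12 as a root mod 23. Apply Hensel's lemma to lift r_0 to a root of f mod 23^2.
r_1 = 265 (mod 529)

Hensel: r_{i+1} = r_i − f(r_i)·(f′(r_i))^{-1} mod 23^{i+2}, f′(x) = 2x + 20. Iterate:
  r_0 = 12 (mod 23)
  r_1 = 265 (mod 529)
Final: r = 265 satisfies f(r) ≡ 0 mod 23^2.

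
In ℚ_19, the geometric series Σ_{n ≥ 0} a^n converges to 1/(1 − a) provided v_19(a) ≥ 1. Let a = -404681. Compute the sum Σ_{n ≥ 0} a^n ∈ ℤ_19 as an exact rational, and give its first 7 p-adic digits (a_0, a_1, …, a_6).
Σ a^n = 1/(1 − a) = 1/404682;  first 7 digits = (1, 0, 0, 17, 15, 18, 3)

v_19(a) = 3 ≥ 1, so the series converges in ℤ_19 to 1/(1 − a) = 1/(1 − (-404681)) = 1/404682. Expand this rational in ℤ_19: compute digits iteratively via d_i = x_i mod 19, x_{i+1} = (x_i − d_i)/19. The first 7 digits are (1, 0, 0, 17, 15, 18, 3).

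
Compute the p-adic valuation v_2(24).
v_2(24) = 3

v_2(n) is the largest exponent k such that 2^k divides n. Factor out: 24 = 2^3 · 3. (Sign doesn't affect v_p.) So v_2(24) = 3.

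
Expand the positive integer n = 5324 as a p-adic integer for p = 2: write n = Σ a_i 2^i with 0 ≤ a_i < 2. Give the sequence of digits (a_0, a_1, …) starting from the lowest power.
(a_0, a_1, …) = (0, 0, 1, 1, 0, 0, 1, 1, 0, 0, 1, 0, 1)

Repeated division by 2 gives the digits low-to-high: 5324 = 1·2^2 + 1·2^3 + 1·2^6 + 1·2^7 + 1·2^10 + 1·2^12. Digit sequence: (0, 0, 1, 1, 0, 0, 1, 1, 0, 0, 1, 0, 1).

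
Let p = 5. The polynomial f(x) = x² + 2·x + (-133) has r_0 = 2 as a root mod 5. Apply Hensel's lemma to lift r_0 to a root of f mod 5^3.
r_2 = 2 (mod 125)

Hensel: r_{i+1} = r_i − f(r_i)·(f′(r_i))^{-1} mod 5^{i+2}, f′(x) = 2x + 2. Iterate:
  r_0 = 2 (mod 5)
  r_1 = 2 (mod 25)
  r_2 = 2 (mod 125)
Final: r = 2 satisfies f(r) ≡ 0 mod 5^3.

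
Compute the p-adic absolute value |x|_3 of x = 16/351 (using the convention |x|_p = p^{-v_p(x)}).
|16/351|_3 = 27

Step 1 — compute v_3(x) by factoring powers of 3 out of the numerator and denominator: v_3(16/351) = -3. Step 2 — apply |x|_p = p^{-v_p(x)} = 3^{3} = 27.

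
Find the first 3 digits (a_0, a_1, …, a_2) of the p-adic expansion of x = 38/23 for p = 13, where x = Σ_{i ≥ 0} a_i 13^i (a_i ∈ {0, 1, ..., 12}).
(a_0, …, a_2) = (9, 0, 9)

v_13(38/23) = 0 (numerator and denominator both coprime to 13), so x ∈ ℤ_13^×. Compute digits iteratively via a_i = x_i mod 13, x_{i+1} = (x_i − a_i)/13, with x_0 = x:
  x_0 = 38/23;  a_0 = 9;  x_1 = (x_0 − 9)/13 = -13/23
  x_1 = -13/23;  a_1 = 0;  x_2 = (x_1 − 0)/13 = -1/23
  x_2 = -1/23;  a_2 = 9;  x_3 = (x_2 − 9)/13 = -16/23
Digits: (9, 0, 9).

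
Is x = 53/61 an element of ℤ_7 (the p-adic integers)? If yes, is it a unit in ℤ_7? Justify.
x ∈ ℤ_7^× (unit); v_7(x) = 0

ℤ_7 = {x ∈ ℚ_7 : v_7(x) ≥ 0} and ℤ_7^× = {x ∈ ℤ_7 : v_7(x) = 0}. Here v_7(53/61) = v_7(num) − v_7(den) = 0; compare against these criteria.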